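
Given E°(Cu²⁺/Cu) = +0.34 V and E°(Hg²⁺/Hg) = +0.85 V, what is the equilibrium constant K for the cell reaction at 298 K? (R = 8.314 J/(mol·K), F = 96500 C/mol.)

1.8 × 10^17

E°_cell = +0.85 − (+0.34) = 0.51 V, with n = 2 electrons transferred.
At equilibrium E = 0, so the Nernst equation gives ln K = nFE°/RT = (2)(96500)(0.51)/((8.314)(298)) = 39.73.
K = e^39.73 = 1.8 × 10^17.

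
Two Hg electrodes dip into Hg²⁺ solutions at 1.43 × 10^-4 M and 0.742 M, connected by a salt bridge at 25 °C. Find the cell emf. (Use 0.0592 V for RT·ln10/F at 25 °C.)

Both half-cells are Hg²⁺/Hg, so E°_cell = 0. The concentrated side is the cathode; the cell reaction moves Hg²⁺ from high to low concentration with n = 2.
Q = [Hg²⁺]_dilute/[Hg²⁺]_conc = 1.43 × 10^-4/0.742 = 1.93 × 10^-4.
E = 0 − (0.0592/2) log Q = −(0.0592/2)(-3.715) = 0.1100 V.

0.11 V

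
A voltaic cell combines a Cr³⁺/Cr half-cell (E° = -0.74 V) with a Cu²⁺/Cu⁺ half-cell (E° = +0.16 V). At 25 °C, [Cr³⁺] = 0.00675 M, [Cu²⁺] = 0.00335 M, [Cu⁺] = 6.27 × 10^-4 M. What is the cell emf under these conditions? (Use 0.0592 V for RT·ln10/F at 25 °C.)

0.986 V

The Cu²⁺/Cu⁺ couple has the higher reduction potential and acts as the cathode, so E°_cell = +0.16 − (-0.74) = 0.90 V.
Balancing electrons gives n = 3; the reaction quotient is Q = [Cr³⁺]·[Cu⁺]^3/[Cu²⁺]^3 = 4.43 × 10^-5.
At 25 °C, E = E° − (0.0592/n) log Q = 0.90 − (0.0592/3)(-4.354) = 0.900 + 0.086 = 0.986 V.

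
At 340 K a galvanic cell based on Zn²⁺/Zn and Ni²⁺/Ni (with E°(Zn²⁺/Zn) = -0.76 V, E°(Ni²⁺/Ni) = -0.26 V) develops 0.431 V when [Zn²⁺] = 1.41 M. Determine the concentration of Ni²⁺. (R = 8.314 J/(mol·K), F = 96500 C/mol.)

From the Nernst equation, ln Q = nF(E° − E)/RT = 2×96500×(0.50 − 0.431)/(8.314×340) = 4.711, so Q = 111.
With Q = [Zn²⁺]/[Ni²⁺] and the known concentrations, [Ni²⁺] in the denominator gives [Ni²⁺] = 0.013 M.

0.013 M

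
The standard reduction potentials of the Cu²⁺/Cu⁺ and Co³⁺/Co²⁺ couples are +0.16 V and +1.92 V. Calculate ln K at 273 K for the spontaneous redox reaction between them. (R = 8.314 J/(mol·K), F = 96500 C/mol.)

E°_cell = +1.92 − (+0.16) = 1.76 V, with n = 1 electron transferred.
At equilibrium E = 0, so the Nernst equation gives ln K = nFE°/RT = (1)(96500)(1.76)/((8.314)(273)) = 74.83.

ln K = 74.8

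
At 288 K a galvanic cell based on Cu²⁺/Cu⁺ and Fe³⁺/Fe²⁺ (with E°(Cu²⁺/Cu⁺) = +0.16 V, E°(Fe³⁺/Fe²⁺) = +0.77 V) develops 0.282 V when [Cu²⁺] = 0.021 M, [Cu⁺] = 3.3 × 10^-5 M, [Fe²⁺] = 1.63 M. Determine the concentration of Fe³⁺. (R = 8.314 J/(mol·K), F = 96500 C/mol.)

0.0019 M

From the Nernst equation, ln Q = nF(E° − E)/RT = 1×96500×(0.61 − 0.282)/(8.314×288) = 13.219, so Q = 5.51 × 10^5.
With Q = [Cu²⁺]·[Fe²⁺]/([Cu⁺]·[Fe³⁺]) and the known concentrations, [Fe³⁺] in the denominator gives [Fe³⁺] = 0.0019 M.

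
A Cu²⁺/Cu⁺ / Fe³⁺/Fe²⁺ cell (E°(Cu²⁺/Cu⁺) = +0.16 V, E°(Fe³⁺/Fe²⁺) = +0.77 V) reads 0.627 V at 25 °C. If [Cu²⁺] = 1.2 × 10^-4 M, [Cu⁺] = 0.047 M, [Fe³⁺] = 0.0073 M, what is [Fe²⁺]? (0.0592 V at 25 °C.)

From the Nernst equation, log Q = n(E° − E)/0.0592 = 1(0.61 − 0.627)/0.0592 = -0.287, so Q = 0.516.
With Q = [Cu²⁺]·[Fe²⁺]/([Cu⁺]·[Fe³⁺]) and the known concentrations, [Fe²⁺] in the numerator gives [Fe²⁺] = 1.5 M.

1.5 M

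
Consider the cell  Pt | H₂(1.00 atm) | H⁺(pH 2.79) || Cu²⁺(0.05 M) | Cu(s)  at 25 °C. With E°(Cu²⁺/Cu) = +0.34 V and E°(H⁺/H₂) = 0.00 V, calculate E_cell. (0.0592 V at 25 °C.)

0.47 V

The Cu²⁺/Cu couple is the cathode, so E°_cell = 0.34 V; n = 2.
[H⁺] = 10^(−2.79) = 0.0016 M, and Q = [H⁺]^2 / ([Cu²⁺]·P(H₂)) = 5.26 × 10^-5.
E = E° − (0.0592/2) log Q = 0.34 − (0.0592/2)(-4.279) = 0.467 V.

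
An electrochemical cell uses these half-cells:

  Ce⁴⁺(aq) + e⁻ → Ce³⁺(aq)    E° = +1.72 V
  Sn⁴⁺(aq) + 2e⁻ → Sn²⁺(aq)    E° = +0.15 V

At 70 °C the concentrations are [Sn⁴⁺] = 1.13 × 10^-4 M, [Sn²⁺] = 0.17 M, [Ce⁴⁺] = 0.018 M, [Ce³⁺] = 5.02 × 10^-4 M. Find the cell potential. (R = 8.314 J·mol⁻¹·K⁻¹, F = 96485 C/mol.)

The Ce⁴⁺/Ce³⁺ couple has the higher reduction potential and acts as the cathode, so E°_cell = +1.72 − (+0.15) = 1.57 V.
Balancing electrons gives n = 2; the reaction quotient is Q = [Sn⁴⁺]·[Ce³⁺]^2/([Sn²⁺]·[Ce⁴⁺]^2) = 5.17 × 10^-7.
E = E° − (RT/nF) ln Q = 1.57 − (8.314×343)/(2×96485) × (-14.475) = 1.570 + 0.214 = 1.784 V.

1.78 V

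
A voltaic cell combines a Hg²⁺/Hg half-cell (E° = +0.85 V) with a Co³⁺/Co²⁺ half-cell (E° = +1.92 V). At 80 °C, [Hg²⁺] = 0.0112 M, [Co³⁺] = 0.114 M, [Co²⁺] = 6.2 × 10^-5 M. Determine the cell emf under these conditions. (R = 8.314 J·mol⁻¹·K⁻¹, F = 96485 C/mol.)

1.37 V

The Co³⁺/Co²⁺ couple has the higher reduction potential and acts as the cathode, so E°_cell = +1.92 − (+0.85) = 1.07 V.
Balancing electrons gives n = 2; the reaction quotient is Q = [Hg²⁺]·[Co²⁺]^2/[Co³⁺]^2 = 3.31 × 10^-9.
E = E° − (RT/nF) ln Q = 1.07 − (8.314×353)/(2×96485) × (-19.525) = 1.070 + 0.297 = 1.367 V.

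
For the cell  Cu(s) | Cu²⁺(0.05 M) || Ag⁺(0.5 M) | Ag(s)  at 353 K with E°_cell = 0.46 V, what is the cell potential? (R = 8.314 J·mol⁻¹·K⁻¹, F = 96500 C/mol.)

Balancing electrons gives n = 2; the reaction quotient is Q = [Cu²⁺]/[Ag⁺]^2 = 0.200.
E = E° − (RT/nF) ln Q = 0.46 − (8.314×353)/(2×96500) × (-1.609) = 0.460 + 0.024 = 0.484 V.

0.484 V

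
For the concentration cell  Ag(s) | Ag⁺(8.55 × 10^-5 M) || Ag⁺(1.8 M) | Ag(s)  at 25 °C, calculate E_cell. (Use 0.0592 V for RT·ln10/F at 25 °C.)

0.26 V

Both half-cells are Ag⁺/Ag, so E°_cell = 0. The concentrated side is the cathode; the cell reaction moves Ag⁺ from high to low concentration with n = 1.
Q = [Ag⁺]_dilute/[Ag⁺]_conc = 8.55 × 10^-5/1.8 = 4.75 × 10^-5.
E = 0 − (0.0592/1) log Q = −(0.0592/1)(-4.323) = 0.2559 V.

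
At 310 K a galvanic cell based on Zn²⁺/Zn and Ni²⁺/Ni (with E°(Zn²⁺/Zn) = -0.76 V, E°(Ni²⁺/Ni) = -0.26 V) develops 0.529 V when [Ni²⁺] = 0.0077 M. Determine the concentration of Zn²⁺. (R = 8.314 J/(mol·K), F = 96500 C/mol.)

8.8 × 10^-4 M

From the Nernst equation, ln Q = nF(E° − E)/RT = 2×96500×(0.50 − 0.529)/(8.314×310) = -2.172, so Q = 0.114.
With Q = [Zn²⁺]/[Ni²⁺] and the known concentrations, [Zn²⁺] in the numerator gives [Zn²⁺] = 8.8 × 10^-4 M.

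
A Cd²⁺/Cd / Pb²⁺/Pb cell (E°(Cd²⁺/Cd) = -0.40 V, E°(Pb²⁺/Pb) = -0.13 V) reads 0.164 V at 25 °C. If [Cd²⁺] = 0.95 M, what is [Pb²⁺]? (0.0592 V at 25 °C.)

2.5 × 10^-4 M

From the Nernst equation, log Q = n(E° − E)/0.0592 = 2(0.27 − 0.164)/0.0592 = 3.581, so Q = 3810.
With Q = [Cd²⁺]/[Pb²⁺] and the known concentrations, [Pb²⁺] in the denominator gives [Pb²⁺] = 2.5 × 10^-4 M.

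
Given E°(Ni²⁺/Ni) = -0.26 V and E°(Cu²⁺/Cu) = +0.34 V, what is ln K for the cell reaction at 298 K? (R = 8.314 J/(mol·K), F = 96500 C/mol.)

ln K = 46.7

E°_cell = +0.34 − (-0.26) = 0.60 V, with n = 2 electrons transferred.
At equilibrium E = 0, so the Nernst equation gives ln K = nFE°/RT = (2)(96500)(0.60)/((8.314)(298)) = 46.74.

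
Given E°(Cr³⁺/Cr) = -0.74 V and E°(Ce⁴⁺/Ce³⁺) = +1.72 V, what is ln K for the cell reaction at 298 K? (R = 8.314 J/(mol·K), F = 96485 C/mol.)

ln K = 287.4

E°_cell = +1.72 − (-0.74) = 2.46 V, with n = 3 electrons transferred.
At equilibrium E = 0, so the Nernst equation gives ln K = nFE°/RT = (3)(96485)(2.46)/((8.314)(298)) = 287.40.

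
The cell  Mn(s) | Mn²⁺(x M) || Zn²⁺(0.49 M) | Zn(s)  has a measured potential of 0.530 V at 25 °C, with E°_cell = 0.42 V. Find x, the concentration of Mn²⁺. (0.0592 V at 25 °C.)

9.4 × 10^-5 M

From the Nernst equation, log Q = n(E° − E)/0.0592 = 2(0.42 − 0.530)/0.0592 = -3.716, so Q = 1.92 × 10^-4.
With Q = [Mn²⁺]/[Zn²⁺] and the known concentrations, [Mn²⁺] in the numerator gives [Mn²⁺] = 9.4 × 10^-5 M.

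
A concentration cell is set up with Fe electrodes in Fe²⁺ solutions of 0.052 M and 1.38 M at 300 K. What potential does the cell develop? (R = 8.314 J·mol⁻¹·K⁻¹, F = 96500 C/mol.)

Both half-cells are Fe²⁺/Fe, so E°_cell = 0. The concentrated side is the cathode; the cell reaction moves Fe²⁺ from high to low concentration with n = 2.
Q = [Fe²⁺]_dilute/[Fe²⁺]_conc = 0.052/1.38 = 0.0377.
E = 0 − (RT/nF) ln Q = −((8.314×300)/(2×96500))(-3.279) = 0.0424 V.

0.042 V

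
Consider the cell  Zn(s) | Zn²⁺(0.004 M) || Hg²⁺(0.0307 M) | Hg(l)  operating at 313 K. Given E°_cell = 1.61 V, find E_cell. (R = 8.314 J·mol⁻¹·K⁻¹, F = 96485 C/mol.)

1.64 V

Balancing electrons gives n = 2; the reaction quotient is Q = [Zn²⁺]/[Hg²⁺] = 0.130.
E = E° − (RT/nF) ln Q = 1.61 − (8.314×313)/(2×96485) × (-2.038) = 1.610 + 0.027 = 1.637 V.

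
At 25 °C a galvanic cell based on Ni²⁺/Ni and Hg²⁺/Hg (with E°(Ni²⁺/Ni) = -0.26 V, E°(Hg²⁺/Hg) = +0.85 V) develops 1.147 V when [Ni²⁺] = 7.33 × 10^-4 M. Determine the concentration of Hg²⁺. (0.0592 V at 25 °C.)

0.013 M

From the Nernst equation, log Q = n(E° − E)/0.0592 = 2(1.11 − 1.147)/0.0592 = -1.250, so Q = 0.0562.
With Q = [Ni²⁺]/[Hg²⁺] and the known concentrations, [Hg²⁺] in the denominator gives [Hg²⁺] = 0.013 M.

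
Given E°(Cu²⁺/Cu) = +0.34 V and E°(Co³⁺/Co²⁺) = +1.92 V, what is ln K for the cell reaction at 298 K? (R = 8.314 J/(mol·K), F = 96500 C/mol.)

E°_cell = +1.92 − (+0.34) = 1.58 V, with n = 2 electrons transferred.
At equilibrium E = 0, so the Nernst equation gives ln K = nFE°/RT = (2)(96500)(1.58)/((8.314)(298)) = 123.08.

ln K = 123.1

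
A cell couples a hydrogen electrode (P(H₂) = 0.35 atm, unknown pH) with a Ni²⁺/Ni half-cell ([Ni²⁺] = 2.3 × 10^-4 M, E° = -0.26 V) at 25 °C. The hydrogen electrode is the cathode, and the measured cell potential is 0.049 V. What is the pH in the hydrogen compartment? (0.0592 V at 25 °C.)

pH = 5.61

E°_cell = 0.26 V and n = 2.
log Q = n(E° − E)/0.0592 = 2×(0.26 − 0.049)/0.0592 = 7.128.
With Q = [Ni²⁺]·P(H₂) / [H⁺]^2, solving for [H⁺] gives log[H⁺] = -5.611, so pH = 5.61.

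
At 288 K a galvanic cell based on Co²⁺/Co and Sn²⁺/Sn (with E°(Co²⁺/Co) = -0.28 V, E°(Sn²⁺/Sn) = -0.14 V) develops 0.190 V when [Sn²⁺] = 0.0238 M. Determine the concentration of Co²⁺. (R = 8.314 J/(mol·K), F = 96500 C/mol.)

4.2 × 10^-4 M

From the Nernst equation, ln Q = nF(E° − E)/RT = 2×96500×(0.14 − 0.190)/(8.314×288) = -4.030, so Q = 0.0178.
With Q = [Co²⁺]/[Sn²⁺] and the known concentrations, [Co²⁺] in the numerator gives [Co²⁺] = 4.2 × 10^-4 M.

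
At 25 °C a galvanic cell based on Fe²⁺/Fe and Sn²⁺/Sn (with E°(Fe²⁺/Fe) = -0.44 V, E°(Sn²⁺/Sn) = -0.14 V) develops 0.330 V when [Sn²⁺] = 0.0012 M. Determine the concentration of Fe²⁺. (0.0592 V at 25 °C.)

1.2 × 10^-4 M

From the Nernst equation, log Q = n(E° − E)/0.0592 = 2(0.30 − 0.330)/0.0592 = -1.014, so Q = 0.0969.
With Q = [Fe²⁺]/[Sn²⁺] and the known concentrations, [Fe²⁺] in the numerator gives [Fe²⁺] = 1.2 × 10^-4 M.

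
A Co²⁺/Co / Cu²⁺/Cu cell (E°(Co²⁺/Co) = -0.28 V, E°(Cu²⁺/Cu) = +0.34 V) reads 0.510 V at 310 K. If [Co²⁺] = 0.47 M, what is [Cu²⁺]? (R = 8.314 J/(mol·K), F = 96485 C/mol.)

From the Nernst equation, ln Q = nF(E° − E)/RT = 2×96485×(0.62 − 0.510)/(8.314×310) = 8.236, so Q = 3770.
With Q = [Co²⁺]/[Cu²⁺] and the known concentrations, [Cu²⁺] in the denominator gives [Cu²⁺] = 1.2 × 10^-4 M.

1.2 × 10^-4 M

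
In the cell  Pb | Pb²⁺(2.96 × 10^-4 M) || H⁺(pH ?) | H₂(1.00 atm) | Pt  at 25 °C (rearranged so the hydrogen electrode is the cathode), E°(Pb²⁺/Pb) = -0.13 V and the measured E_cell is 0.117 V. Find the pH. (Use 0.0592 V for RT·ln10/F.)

E°_cell = 0.13 V and n = 2.
log Q = n(E° − E)/0.0592 = 2×(0.13 − 0.117)/0.0592 = 0.439.
With Q = [Pb²⁺]·P(H₂) / [H⁺]^2, solving for [H⁺] gives log[H⁺] = -1.984, so pH = 1.98.

pH = 1.98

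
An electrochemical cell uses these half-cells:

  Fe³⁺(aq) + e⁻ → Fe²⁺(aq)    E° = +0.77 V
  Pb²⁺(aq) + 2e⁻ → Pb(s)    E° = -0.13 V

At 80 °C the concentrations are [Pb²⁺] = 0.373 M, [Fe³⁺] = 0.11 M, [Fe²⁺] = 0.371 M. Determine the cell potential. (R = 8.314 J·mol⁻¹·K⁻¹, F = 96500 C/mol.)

The Fe³⁺/Fe²⁺ couple has the higher reduction potential and acts as the cathode, so E°_cell = +0.77 − (-0.13) = 0.90 V.
Balancing electrons gives n = 2; the reaction quotient is Q = [Pb²⁺]·[Fe²⁺]^2/[Fe³⁺]^2 = 4.24.
E = E° − (RT/nF) ln Q = 0.90 − (8.314×353)/(2×96500) × (1.445) = 0.900 − 0.022 = 0.878 V.

0.878 V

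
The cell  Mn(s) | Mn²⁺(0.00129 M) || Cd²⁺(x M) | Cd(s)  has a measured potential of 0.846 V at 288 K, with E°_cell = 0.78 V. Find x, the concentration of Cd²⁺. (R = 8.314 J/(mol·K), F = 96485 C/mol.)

From the Nernst equation, ln Q = nF(E° − E)/RT = 2×96485×(0.78 − 0.846)/(8.314×288) = -5.319, so Q = 0.00490.
With Q = [Mn²⁺]/[Cd²⁺] and the known concentrations, [Cd²⁺] in the denominator gives [Cd²⁺] = 0.26 M.

0.26 M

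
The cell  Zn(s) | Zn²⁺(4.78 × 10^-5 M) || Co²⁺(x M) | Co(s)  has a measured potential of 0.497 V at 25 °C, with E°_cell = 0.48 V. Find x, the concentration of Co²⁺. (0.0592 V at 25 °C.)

1.8 × 10^-4 M

From the Nernst equation, log Q = n(E° − E)/0.0592 = 2(0.48 − 0.497)/0.0592 = -0.574, so Q = 0.266.
With Q = [Zn²⁺]/[Co²⁺] and the known concentrations, [Co²⁺] in the denominator gives [Co²⁺] = 1.8 × 10^-4 M.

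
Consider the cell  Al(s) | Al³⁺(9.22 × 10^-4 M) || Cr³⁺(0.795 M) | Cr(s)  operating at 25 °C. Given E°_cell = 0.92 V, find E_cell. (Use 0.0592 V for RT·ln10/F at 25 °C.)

0.978 V

Balancing electrons gives n = 3; the reaction quotient is Q = [Al³⁺]/[Cr³⁺] = 0.00116.
At 25 °C, E = E° − (0.0592/n) log Q = 0.92 − (0.0592/3)(-2.936) = 0.920 + 0.058 = 0.978 V.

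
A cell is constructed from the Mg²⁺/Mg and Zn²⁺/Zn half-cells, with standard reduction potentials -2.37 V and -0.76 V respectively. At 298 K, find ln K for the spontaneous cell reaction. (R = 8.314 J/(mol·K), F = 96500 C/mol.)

ln K = 125.4

E°_cell = -0.76 − (-2.37) = 1.61 V, with n = 2 electrons transferred.
At equilibrium E = 0, so the Nernst equation gives ln K = nFE°/RT = (2)(96500)(1.61)/((8.314)(298)) = 125.42.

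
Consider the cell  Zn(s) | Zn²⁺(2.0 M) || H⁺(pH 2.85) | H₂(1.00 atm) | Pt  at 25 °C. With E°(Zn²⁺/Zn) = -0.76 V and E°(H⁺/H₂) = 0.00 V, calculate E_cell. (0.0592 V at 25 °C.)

The hydrogen couple is the cathode, so E°_cell = 0.76 V; n = 2.
[H⁺] = 10^(−2.85) = 0.0014 M, and Q = [Zn²⁺]·P(H₂) / [H⁺]^2 = 1 × 10^6.
E = E° − (0.0592/2) log Q = 0.76 − (0.0592/2)(6.001) = 0.582 V.

0.58 V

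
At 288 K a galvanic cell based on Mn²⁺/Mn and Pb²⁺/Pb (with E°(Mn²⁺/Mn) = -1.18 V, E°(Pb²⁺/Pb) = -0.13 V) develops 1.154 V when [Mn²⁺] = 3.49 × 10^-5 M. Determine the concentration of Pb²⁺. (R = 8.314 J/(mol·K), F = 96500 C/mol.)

0.15 M

From the Nernst equation, ln Q = nF(E° − E)/RT = 2×96500×(1.05 − 1.154)/(8.314×288) = -8.383, so Q = 2.29 × 10^-4.
With Q = [Mn²⁺]/[Pb²⁺] and the known concentrations, [Pb²⁺] in the denominator gives [Pb²⁺] = 0.15 M.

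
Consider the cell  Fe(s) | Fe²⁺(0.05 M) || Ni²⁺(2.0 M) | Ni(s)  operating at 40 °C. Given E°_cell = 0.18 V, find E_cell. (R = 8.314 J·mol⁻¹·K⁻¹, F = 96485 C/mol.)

Balancing electrons gives n = 2; the reaction quotient is Q = [Fe²⁺]/[Ni²⁺] = 0.0250.
E = E° − (RT/nF) ln Q = 0.18 − (8.314×313)/(2×96485) × (-3.689) = 0.180 + 0.050 = 0.230 V.

0.230 V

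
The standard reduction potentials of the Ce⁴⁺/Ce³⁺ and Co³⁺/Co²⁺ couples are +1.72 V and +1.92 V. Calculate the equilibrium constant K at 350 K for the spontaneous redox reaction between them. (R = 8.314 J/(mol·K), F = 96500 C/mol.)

E°_cell = +1.92 − (+1.72) = 0.20 V, with n = 1 electron transferred.
At equilibrium E = 0, so the Nernst equation gives ln K = nFE°/RT = (1)(96500)(0.20)/((8.314)(350)) = 6.63.
K = e^6.63 = 760.

760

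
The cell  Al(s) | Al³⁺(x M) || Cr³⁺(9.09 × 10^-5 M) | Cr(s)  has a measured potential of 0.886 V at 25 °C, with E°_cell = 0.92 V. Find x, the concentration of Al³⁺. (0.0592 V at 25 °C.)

From the Nernst equation, log Q = n(E° − E)/0.0592 = 3(0.92 − 0.886)/0.0592 = 1.723, so Q = 52.8.
With Q = [Al³⁺]/[Cr³⁺] and the known concentrations, [Al³⁺] in the numerator gives [Al³⁺] = 0.0048 M.

0.0048 M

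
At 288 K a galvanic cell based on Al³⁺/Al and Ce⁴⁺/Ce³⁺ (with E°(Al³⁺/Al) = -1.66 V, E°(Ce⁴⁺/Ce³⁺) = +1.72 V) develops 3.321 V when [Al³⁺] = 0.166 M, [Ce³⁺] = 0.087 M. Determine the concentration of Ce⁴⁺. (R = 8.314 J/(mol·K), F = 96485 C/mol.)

From the Nernst equation, ln Q = nF(E° − E)/RT = 3×96485×(3.38 − 3.321)/(8.314×288) = 7.132, so Q = 1250.
With Q = [Al³⁺]·[Ce³⁺]^3/[Ce⁴⁺]^3 and the known concentrations, [Ce⁴⁺]^3 in the denominator gives [Ce⁴⁺] = 0.0044 M.

0.0044 M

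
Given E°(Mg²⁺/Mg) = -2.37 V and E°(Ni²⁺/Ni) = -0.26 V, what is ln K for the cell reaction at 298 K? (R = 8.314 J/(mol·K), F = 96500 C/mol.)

E°_cell = -0.26 − (-2.37) = 2.11 V, with n = 2 electrons transferred.
At equilibrium E = 0, so the Nernst equation gives ln K = nFE°/RT = (2)(96500)(2.11)/((8.314)(298)) = 164.37.

ln K = 164.4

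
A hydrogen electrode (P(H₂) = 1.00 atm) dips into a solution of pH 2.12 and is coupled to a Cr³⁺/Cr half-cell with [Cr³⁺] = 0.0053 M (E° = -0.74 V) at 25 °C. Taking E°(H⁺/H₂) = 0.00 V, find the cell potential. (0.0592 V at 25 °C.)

0.66 V

The hydrogen couple is the cathode, so E°_cell = 0.74 V; n = 6.
[H⁺] = 10^(−2.12) = 0.0076 M, and Q = [Cr³⁺]^2·P(H₂)^3 / [H⁺]^6 = 1.47 × 10^8.
E = E° − (0.0592/6) log Q = 0.74 − (0.0592/6)(8.169) = 0.659 V.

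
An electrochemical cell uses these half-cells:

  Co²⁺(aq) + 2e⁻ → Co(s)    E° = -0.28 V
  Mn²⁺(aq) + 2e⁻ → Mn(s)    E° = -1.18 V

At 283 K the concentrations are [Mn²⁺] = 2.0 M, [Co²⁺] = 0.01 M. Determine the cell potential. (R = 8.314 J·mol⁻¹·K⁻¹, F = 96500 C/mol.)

The Co²⁺/Co couple has the higher reduction potential and acts as the cathode, so E°_cell = -0.28 − (-1.18) = 0.90 V.
Balancing electrons gives n = 2; the reaction quotient is Q = [Mn²⁺]/[Co²⁺] = 200.
E = E° − (RT/nF) ln Q = 0.90 − (8.314×283)/(2×96500) × (5.298) = 0.900 − 0.065 = 0.835 V.

0.835 V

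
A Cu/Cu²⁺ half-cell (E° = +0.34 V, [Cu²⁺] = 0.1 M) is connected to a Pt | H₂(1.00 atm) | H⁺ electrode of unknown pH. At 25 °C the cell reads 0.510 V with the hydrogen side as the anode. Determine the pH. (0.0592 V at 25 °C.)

pH = 3.37

E°_cell = 0.34 V and n = 2.
log Q = n(E° − E)/0.0592 = 2×(0.34 − 0.510)/0.0592 = -5.743.
With Q = [H⁺]^2 / ([Cu²⁺]·P(H₂)), solving for [H⁺] gives log[H⁺] = -3.372, so pH = 3.37.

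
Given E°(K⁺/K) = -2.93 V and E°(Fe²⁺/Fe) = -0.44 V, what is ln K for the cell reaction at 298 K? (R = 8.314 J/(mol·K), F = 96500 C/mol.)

ln K = 194.0

E°_cell = -0.44 − (-2.93) = 2.49 V, with n = 2 electrons transferred.
At equilibrium E = 0, so the Nernst equation gives ln K = nFE°/RT = (2)(96500)(2.49)/((8.314)(298)) = 193.97.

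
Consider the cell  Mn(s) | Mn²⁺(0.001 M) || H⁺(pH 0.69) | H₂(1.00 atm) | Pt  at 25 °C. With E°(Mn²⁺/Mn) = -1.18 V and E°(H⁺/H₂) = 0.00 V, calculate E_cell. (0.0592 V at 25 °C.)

1.23 V

The hydrogen couple is the cathode, so E°_cell = 1.18 V; n = 2.
[H⁺] = 10^(−0.69) = 0.20 M, and Q = [Mn²⁺]·P(H₂) / [H⁺]^2 = 0.0240.
E = E° − (0.0592/2) log Q = 1.18 − (0.0592/2)(-1.620) = 1.228 V.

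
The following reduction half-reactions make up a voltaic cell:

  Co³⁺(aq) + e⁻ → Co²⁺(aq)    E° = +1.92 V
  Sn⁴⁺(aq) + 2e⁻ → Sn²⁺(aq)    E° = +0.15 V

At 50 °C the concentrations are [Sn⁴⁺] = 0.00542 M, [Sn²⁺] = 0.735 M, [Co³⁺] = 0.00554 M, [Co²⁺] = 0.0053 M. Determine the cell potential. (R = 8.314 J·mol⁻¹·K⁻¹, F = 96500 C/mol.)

The Co³⁺/Co²⁺ couple has the higher reduction potential and acts as the cathode, so E°_cell = +1.92 − (+0.15) = 1.77 V.
Balancing electrons gives n = 2; the reaction quotient is Q = [Sn⁴⁺]·[Co²⁺]^2/([Sn²⁺]·[Co³⁺]^2) = 0.00675.
E = E° − (RT/nF) ln Q = 1.77 − (8.314×323)/(2×96500) × (-4.998) = 1.770 + 0.070 = 1.840 V.

1.84 V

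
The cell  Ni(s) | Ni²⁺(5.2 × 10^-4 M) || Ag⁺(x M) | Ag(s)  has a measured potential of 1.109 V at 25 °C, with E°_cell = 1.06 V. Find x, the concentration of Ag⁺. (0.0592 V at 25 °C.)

0.15 M

From the Nernst equation, log Q = n(E° − E)/0.0592 = 2(1.06 − 1.109)/0.0592 = -1.655, so Q = 0.0221.
With Q = [Ni²⁺]/[Ag⁺]^2 and the known concentrations, [Ag⁺]^2 in the denominator gives [Ag⁺] = 0.15 M.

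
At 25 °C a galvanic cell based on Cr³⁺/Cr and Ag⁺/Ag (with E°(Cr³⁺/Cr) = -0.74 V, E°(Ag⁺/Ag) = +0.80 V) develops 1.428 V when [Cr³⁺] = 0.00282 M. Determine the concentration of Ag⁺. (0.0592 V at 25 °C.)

0.0018 M

From the Nernst equation, log Q = n(E° − E)/0.0592 = 3(1.54 − 1.428)/0.0592 = 5.676, so Q = 4.74 × 10^5.
With Q = [Cr³⁺]/[Ag⁺]^3 and the known concentrations, [Ag⁺]^3 in the denominator gives [Ag⁺] = 0.0018 M.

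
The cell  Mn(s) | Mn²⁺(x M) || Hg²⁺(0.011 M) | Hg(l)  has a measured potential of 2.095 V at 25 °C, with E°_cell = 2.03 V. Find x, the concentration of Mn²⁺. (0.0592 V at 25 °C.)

7 × 10^-5 M

From the Nernst equation, log Q = n(E° − E)/0.0592 = 2(2.03 − 2.095)/0.0592 = -2.196, so Q = 0.00637.
With Q = [Mn²⁺]/[Hg²⁺] and the known concentrations, [Mn²⁺] in the numerator gives [Mn²⁺] = 7 × 10^-5 M.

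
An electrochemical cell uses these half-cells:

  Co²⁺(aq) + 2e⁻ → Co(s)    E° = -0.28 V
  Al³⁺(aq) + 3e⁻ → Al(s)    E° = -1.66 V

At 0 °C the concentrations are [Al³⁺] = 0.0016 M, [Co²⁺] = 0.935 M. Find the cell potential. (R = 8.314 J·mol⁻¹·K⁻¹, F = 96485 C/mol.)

1.43 V

The Co²⁺/Co couple has the higher reduction potential and acts as the cathode, so E°_cell = -0.28 − (-1.66) = 1.38 V.
Balancing electrons gives n = 6; the reaction quotient is Q = [Al³⁺]^2/[Co²⁺]^3 = 3.13 × 10^-6.
E = E° − (RT/nF) ln Q = 1.38 − (8.314×273)/(6×96485) × (-12.674) = 1.380 + 0.050 = 1.430 V.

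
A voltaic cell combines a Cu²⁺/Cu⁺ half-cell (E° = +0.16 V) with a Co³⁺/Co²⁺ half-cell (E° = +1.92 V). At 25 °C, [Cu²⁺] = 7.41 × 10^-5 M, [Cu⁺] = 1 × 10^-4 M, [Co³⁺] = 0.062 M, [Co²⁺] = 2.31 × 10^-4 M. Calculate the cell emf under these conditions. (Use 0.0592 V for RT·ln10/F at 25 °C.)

The Co³⁺/Co²⁺ couple has the higher reduction potential and acts as the cathode, so E°_cell = +1.92 − (+0.16) = 1.76 V.
Balancing electrons gives n = 1; the reaction quotient is Q = [Cu²⁺]·[Co²⁺]/([Cu⁺]·[Co³⁺]) = 0.00276.
At 25 °C, E = E° − (0.0592/n) log Q = 1.76 − (0.0592/1)(-2.559) = 1.760 + 0.151 = 1.911 V.

1.91 V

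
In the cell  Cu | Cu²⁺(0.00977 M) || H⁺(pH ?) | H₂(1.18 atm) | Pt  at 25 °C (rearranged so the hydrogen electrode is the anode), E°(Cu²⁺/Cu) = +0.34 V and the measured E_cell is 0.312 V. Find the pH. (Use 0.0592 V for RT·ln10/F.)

E°_cell = 0.34 V and n = 2.
log Q = n(E° − E)/0.0592 = 2×(0.34 − 0.312)/0.0592 = 0.946.
With Q = [H⁺]^2 / ([Cu²⁺]·P(H₂)), solving for [H⁺] gives log[H⁺] = -0.496, so pH = 0.50.

pH = 0.50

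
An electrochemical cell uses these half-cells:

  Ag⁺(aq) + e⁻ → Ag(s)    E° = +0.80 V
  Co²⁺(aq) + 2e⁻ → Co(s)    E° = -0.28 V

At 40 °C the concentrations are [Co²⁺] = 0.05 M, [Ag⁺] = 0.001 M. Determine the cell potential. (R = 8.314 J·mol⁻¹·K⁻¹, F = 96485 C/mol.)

0.934 V

The Ag⁺/Ag couple has the higher reduction potential and acts as the cathode, so E°_cell = +0.80 − (-0.28) = 1.08 V.
Balancing electrons gives n = 2; the reaction quotient is Q = [Co²⁺]/[Ag⁺]^2 = 5 × 10^4.
E = E° − (RT/nF) ln Q = 1.08 − (8.314×313)/(2×96485) × (10.820) = 1.080 − 0.146 = 0.934 V.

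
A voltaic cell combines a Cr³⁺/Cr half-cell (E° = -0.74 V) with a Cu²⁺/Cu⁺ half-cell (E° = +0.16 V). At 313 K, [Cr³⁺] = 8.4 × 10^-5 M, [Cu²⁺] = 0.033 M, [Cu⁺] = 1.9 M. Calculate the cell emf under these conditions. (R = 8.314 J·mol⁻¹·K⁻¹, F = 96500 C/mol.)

The Cu²⁺/Cu⁺ couple has the higher reduction potential and acts as the cathode, so E°_cell = +0.16 − (-0.74) = 0.90 V.
Balancing electrons gives n = 3; the reaction quotient is Q = [Cr³⁺]·[Cu⁺]^3/[Cu²⁺]^3 = 16.0.
E = E° − (RT/nF) ln Q = 0.90 − (8.314×313)/(3×96500) × (2.775) = 0.900 − 0.025 = 0.875 V.

0.875 V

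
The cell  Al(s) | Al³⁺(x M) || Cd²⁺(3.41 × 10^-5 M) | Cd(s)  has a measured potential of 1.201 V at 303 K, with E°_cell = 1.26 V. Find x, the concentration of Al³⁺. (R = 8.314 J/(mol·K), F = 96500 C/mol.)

From the Nernst equation, ln Q = nF(E° − E)/RT = 6×96500×(1.26 − 1.201)/(8.314×303) = 13.561, so Q = 7.75 × 10^5.
With Q = [Al³⁺]^2/[Cd²⁺]^3 and the known concentrations, [Al³⁺]^2 in the numerator gives [Al³⁺] = 1.8 × 10^-4 M.

1.8 × 10^-4 M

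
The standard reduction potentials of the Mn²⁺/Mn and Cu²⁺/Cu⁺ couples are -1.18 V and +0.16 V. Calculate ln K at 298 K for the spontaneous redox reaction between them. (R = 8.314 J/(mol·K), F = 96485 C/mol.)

E°_cell = +0.16 − (-1.18) = 1.34 V, with n = 2 electrons transferred.
At equilibrium E = 0, so the Nernst equation gives ln K = nFE°/RT = (2)(96485)(1.34)/((8.314)(298)) = 104.37.

ln K = 104.4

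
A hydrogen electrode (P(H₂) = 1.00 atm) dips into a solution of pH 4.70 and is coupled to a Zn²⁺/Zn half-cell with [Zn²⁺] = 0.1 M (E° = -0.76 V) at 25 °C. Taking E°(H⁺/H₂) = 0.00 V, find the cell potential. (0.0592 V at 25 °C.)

The hydrogen couple is the cathode, so E°_cell = 0.76 V; n = 2.
[H⁺] = 10^(−4.70) = 2 × 10^-5 M, and Q = [Zn²⁺]·P(H₂) / [H⁺]^2 = 2.51 × 10^8.
E = E° − (0.0592/2) log Q = 0.76 − (0.0592/2)(8.400) = 0.511 V.

0.51 V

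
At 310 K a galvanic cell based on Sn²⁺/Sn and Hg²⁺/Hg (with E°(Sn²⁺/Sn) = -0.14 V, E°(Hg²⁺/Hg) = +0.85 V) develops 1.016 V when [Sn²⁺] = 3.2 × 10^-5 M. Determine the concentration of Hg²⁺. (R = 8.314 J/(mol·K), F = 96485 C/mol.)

From the Nernst equation, ln Q = nF(E° − E)/RT = 2×96485×(0.99 − 1.016)/(8.314×310) = -1.947, so Q = 0.143.
With Q = [Sn²⁺]/[Hg²⁺] and the known concentrations, [Hg²⁺] in the denominator gives [Hg²⁺] = 2.2 × 10^-4 M.

2.2 × 10^-4 M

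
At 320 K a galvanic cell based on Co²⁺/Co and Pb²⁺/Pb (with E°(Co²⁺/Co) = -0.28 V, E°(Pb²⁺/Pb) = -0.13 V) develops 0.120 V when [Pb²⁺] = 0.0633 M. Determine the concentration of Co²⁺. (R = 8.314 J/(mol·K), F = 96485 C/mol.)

0.56 M

From the Nernst equation, ln Q = nF(E° − E)/RT = 2×96485×(0.15 − 0.120)/(8.314×320) = 2.176, so Q = 8.81.
With Q = [Co²⁺]/[Pb²⁺] and the known concentrations, [Co²⁺] in the numerator gives [Co²⁺] = 0.56 M.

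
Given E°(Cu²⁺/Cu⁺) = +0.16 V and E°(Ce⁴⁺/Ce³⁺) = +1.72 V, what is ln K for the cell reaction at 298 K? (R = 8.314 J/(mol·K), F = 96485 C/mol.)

ln K = 60.8

E°_cell = +1.72 − (+0.16) = 1.56 V, with n = 1 electron transferred.
At equilibrium E = 0, so the Nernst equation gives ln K = nFE°/RT = (1)(96485)(1.56)/((8.314)(298)) = 60.75.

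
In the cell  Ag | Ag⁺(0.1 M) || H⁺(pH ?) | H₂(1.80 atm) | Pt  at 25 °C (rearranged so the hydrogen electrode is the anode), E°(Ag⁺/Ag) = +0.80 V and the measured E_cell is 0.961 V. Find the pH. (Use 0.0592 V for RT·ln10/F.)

E°_cell = 0.80 V and n = 2.
log Q = n(E° − E)/0.0592 = 2×(0.80 − 0.961)/0.0592 = -5.439.
With Q = [H⁺]^2 / ([Ag⁺]^2·P(H₂)), solving for [H⁺] gives log[H⁺] = -3.592, so pH = 3.59.

pH = 3.59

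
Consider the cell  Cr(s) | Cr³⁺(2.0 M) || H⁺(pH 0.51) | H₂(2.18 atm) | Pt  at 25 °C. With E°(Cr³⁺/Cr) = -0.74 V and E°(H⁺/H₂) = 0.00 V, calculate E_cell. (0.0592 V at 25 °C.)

The hydrogen couple is the cathode, so E°_cell = 0.74 V; n = 6.
[H⁺] = 10^(−0.51) = 0.31 M, and Q = [Cr³⁺]^2·P(H₂)^3 / [H⁺]^6 = 4.76 × 10^4.
E = E° − (0.0592/6) log Q = 0.74 − (0.0592/6)(4.677) = 0.694 V.

0.69 V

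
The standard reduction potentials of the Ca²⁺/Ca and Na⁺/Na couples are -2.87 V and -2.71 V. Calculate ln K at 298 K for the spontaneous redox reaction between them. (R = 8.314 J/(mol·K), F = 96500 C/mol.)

ln K = 12.5

E°_cell = -2.71 − (-2.87) = 0.16 V, with n = 2 electrons transferred.
At equilibrium E = 0, so the Nernst equation gives ln K = nFE°/RT = (2)(96500)(0.16)/((8.314)(298)) = 12.46.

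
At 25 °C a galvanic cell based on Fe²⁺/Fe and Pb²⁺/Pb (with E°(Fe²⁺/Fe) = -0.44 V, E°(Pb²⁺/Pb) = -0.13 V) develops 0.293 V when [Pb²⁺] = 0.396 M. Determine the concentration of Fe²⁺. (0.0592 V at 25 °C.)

1.5 M

From the Nernst equation, log Q = n(E° − E)/0.0592 = 2(0.31 − 0.293)/0.0592 = 0.574, so Q = 3.75.
With Q = [Fe²⁺]/[Pb²⁺] and the known concentrations, [Fe²⁺] in the numerator gives [Fe²⁺] = 1.5 M.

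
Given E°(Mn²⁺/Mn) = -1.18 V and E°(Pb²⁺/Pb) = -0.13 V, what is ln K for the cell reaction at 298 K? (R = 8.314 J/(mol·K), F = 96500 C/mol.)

E°_cell = -0.13 − (-1.18) = 1.05 V, with n = 2 electrons transferred.
At equilibrium E = 0, so the Nernst equation gives ln K = nFE°/RT = (2)(96500)(1.05)/((8.314)(298)) = 81.79.

ln K = 81.8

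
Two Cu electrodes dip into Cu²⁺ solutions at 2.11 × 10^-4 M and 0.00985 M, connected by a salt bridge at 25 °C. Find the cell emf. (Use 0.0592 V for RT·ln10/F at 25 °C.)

Both half-cells are Cu²⁺/Cu, so E°_cell = 0. The concentrated side is the cathode; the cell reaction moves Cu²⁺ from high to low concentration with n = 2.
Q = [Cu²⁺]_dilute/[Cu²⁺]_conc = 2.11 × 10^-4/0.00985 = 0.0214.
E = 0 − (0.0592/2) log Q = −(0.0592/2)(-1.669) = 0.0494 V.

0.049 V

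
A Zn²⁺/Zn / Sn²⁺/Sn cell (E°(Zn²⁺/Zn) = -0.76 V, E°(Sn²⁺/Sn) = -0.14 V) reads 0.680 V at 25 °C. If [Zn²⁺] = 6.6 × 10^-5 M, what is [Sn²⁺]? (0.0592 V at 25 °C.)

0.007 M

From the Nernst equation, log Q = n(E° − E)/0.0592 = 2(0.62 − 0.680)/0.0592 = -2.027, so Q = 0.00940.
With Q = [Zn²⁺]/[Sn²⁺] and the known concentrations, [Sn²⁺] in the denominator gives [Sn²⁺] = 0.007 M.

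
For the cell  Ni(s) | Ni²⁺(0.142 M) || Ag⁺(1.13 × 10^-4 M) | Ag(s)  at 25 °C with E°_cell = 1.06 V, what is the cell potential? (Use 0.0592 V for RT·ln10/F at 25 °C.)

Balancing electrons gives n = 2; the reaction quotient is Q = [Ni²⁺]/[Ag⁺]^2 = 1.11 × 10^7.
At 25 °C, E = E° − (0.0592/n) log Q = 1.06 − (0.0592/2)(7.046) = 1.060 − 0.209 = 0.851 V.

0.851 V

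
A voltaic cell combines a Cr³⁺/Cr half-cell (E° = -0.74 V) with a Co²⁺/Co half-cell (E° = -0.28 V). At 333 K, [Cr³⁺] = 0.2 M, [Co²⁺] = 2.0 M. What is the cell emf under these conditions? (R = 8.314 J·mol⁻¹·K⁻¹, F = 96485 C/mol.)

The Co²⁺/Co couple has the higher reduction potential and acts as the cathode, so E°_cell = -0.28 − (-0.74) = 0.46 V.
Balancing electrons gives n = 6; the reaction quotient is Q = [Cr³⁺]^2/[Co²⁺]^3 = 0.00500.
E = E° − (RT/nF) ln Q = 0.46 − (8.314×333)/(6×96485) × (-5.298) = 0.460 + 0.025 = 0.485 V.

0.485 V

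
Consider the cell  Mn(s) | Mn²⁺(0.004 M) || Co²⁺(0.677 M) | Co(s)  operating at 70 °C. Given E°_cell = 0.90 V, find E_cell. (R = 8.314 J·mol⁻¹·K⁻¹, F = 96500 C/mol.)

0.976 V

Balancing electrons gives n = 2; the reaction quotient is Q = [Mn²⁺]/[Co²⁺] = 0.00591.
E = E° − (RT/nF) ln Q = 0.90 − (8.314×343)/(2×96500) × (-5.131) = 0.900 + 0.076 = 0.976 V.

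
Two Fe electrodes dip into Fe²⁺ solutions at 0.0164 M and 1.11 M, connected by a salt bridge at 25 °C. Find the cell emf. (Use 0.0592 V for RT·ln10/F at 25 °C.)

0.054 V

Both half-cells are Fe²⁺/Fe, so E°_cell = 0. The concentrated side is the cathode; the cell reaction moves Fe²⁺ from high to low concentration with n = 2.
Q = [Fe²⁺]_dilute/[Fe²⁺]_conc = 0.0164/1.11 = 0.0148.
E = 0 − (0.0592/2) log Q = −(0.0592/2)(-1.830) = 0.0542 V.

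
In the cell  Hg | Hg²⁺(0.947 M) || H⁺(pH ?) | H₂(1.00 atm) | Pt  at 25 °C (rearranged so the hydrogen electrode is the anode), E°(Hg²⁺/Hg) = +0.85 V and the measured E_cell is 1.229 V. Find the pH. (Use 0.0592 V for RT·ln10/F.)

pH = 6.41

E°_cell = 0.85 V and n = 2.
log Q = n(E° − E)/0.0592 = 2×(0.85 − 1.229)/0.0592 = -12.804.
With Q = [H⁺]^2 / ([Hg²⁺]·P(H₂)), solving for [H⁺] gives log[H⁺] = -6.414, so pH = 6.41.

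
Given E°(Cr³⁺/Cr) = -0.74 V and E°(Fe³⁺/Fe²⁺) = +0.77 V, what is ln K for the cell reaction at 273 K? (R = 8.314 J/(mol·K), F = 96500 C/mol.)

E°_cell = +0.77 − (-0.74) = 1.51 V, with n = 3 electrons transferred.
At equilibrium E = 0, so the Nernst equation gives ln K = nFE°/RT = (3)(96500)(1.51)/((8.314)(273)) = 192.60.

ln K = 192.6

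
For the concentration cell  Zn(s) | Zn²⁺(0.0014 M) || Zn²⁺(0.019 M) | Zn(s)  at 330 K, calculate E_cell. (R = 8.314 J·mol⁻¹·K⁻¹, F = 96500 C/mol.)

0.037 V

Both half-cells are Zn²⁺/Zn, so E°_cell = 0. The concentrated side is the cathode; the cell reaction moves Zn²⁺ from high to low concentration with n = 2.
Q = [Zn²⁺]_dilute/[Zn²⁺]_conc = 0.0014/0.019 = 0.0737.
E = 0 − (RT/nF) ln Q = −((8.314×330)/(2×96500))(-2.608) = 0.0371 V.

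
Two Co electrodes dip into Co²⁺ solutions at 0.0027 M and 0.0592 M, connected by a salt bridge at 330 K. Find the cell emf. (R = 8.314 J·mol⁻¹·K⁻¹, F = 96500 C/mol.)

0.044 V

Both half-cells are Co²⁺/Co, so E°_cell = 0. The concentrated side is the cathode; the cell reaction moves Co²⁺ from high to low concentration with n = 2.
Q = [Co²⁺]_dilute/[Co²⁺]_conc = 0.0027/0.0592 = 0.0456.
E = 0 − (RT/nF) ln Q = −((8.314×330)/(2×96500))(-3.088) = 0.0439 V.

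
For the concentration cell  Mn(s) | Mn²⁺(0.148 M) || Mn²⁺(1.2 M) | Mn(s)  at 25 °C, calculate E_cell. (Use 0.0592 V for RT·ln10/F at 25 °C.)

Both half-cells are Mn²⁺/Mn, so E°_cell = 0. The concentrated side is the cathode; the cell reaction moves Mn²⁺ from high to low concentration with n = 2.
Q = [Mn²⁺]_dilute/[Mn²⁺]_conc = 0.148/1.2 = 0.123.
E = 0 − (0.0592/2) log Q = −(0.0592/2)(-0.909) = 0.0269 V.

0.027 V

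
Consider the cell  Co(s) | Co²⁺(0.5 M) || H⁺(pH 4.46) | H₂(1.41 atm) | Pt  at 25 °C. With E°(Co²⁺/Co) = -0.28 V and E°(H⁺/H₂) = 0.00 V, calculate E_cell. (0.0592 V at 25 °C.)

The hydrogen couple is the cathode, so E°_cell = 0.28 V; n = 2.
[H⁺] = 10^(−4.46) = 3.5 × 10^-5 M, and Q = [Co²⁺]·P(H₂) / [H⁺]^2 = 5.86 × 10^8.
E = E° − (0.0592/2) log Q = 0.28 − (0.0592/2)(8.768) = 0.020 V.

0.020 V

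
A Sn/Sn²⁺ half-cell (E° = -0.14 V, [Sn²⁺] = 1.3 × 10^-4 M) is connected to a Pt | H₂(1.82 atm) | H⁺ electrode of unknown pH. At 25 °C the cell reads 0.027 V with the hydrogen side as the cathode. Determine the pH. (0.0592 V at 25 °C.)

E°_cell = 0.14 V and n = 2.
log Q = n(E° − E)/0.0592 = 2×(0.14 − 0.027)/0.0592 = 3.818.
With Q = [Sn²⁺]·P(H₂) / [H⁺]^2, solving for [H⁺] gives log[H⁺] = -3.722, so pH = 3.72.

pH = 3.72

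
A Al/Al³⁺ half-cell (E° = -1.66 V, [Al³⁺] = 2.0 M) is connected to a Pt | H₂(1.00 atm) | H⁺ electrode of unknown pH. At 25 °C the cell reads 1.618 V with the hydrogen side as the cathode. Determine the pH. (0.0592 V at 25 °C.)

E°_cell = 1.66 V and n = 6.
log Q = n(E° − E)/0.0592 = 6×(1.66 − 1.618)/0.0592 = 4.257.
With Q = [Al³⁺]^2·P(H₂)^3 / [H⁺]^6, solving for [H⁺] gives log[H⁺] = -0.609, so pH = 0.61.

pH = 0.61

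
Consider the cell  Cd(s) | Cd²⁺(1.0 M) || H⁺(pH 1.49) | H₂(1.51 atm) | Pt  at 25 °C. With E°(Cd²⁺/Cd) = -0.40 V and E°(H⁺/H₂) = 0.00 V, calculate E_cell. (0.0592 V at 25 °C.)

The hydrogen couple is the cathode, so E°_cell = 0.40 V; n = 2.
[H⁺] = 10^(−1.49) = 0.032 M, and Q = [Cd²⁺]·P(H₂) / [H⁺]^2 = 1440.
E = E° − (0.0592/2) log Q = 0.40 − (0.0592/2)(3.159) = 0.306 V.

0.31 V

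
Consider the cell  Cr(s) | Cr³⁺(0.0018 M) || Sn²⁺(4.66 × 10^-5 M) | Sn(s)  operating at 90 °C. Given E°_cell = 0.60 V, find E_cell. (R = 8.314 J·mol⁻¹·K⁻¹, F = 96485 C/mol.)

0.510 V

Balancing electrons gives n = 6; the reaction quotient is Q = [Cr³⁺]^2/[Sn²⁺]^3 = 3.2 × 10^7.
E = E° − (RT/nF) ln Q = 0.60 − (8.314×363)/(6×96485) × (17.282) = 0.600 − 0.090 = 0.510 V.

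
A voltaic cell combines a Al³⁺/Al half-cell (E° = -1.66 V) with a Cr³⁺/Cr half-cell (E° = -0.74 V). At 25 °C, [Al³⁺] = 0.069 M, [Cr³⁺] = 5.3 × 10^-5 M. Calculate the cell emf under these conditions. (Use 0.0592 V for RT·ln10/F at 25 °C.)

The Cr³⁺/Cr couple has the higher reduction potential and acts as the cathode, so E°_cell = -0.74 − (-1.66) = 0.92 V.
Balancing electrons gives n = 3; the reaction quotient is Q = [Al³⁺]/[Cr³⁺] = 1300.
At 25 °C, E = E° − (0.0592/n) log Q = 0.92 − (0.0592/3)(3.115) = 0.920 − 0.061 = 0.859 V.

0.859 V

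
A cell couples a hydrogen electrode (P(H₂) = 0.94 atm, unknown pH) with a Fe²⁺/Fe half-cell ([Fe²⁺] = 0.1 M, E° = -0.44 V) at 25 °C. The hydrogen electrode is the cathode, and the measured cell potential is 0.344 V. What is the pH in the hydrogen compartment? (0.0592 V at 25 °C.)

pH = 2.14

E°_cell = 0.44 V and n = 2.
log Q = n(E° − E)/0.0592 = 2×(0.44 − 0.344)/0.0592 = 3.243.
With Q = [Fe²⁺]·P(H₂) / [H⁺]^2, solving for [H⁺] gives log[H⁺] = -2.135, so pH = 2.14.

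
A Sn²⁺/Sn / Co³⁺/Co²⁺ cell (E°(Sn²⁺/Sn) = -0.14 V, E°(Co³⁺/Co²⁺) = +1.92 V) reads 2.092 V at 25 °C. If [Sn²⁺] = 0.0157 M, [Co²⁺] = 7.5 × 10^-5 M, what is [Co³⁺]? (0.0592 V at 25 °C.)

From the Nernst equation, log Q = n(E° − E)/0.0592 = 2(2.06 − 2.092)/0.0592 = -1.081, so Q = 0.0830.
With Q = [Sn²⁺]·[Co²⁺]^2/[Co³⁺]^2 and the known concentrations, [Co³⁺]^2 in the denominator gives [Co³⁺] = 3.3 × 10^-5 M.

3.3 × 10^-5 M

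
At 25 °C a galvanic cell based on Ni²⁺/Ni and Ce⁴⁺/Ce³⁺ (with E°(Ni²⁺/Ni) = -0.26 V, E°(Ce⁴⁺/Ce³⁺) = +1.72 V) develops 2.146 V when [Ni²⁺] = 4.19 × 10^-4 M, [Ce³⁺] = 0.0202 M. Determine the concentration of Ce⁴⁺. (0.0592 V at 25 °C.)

From the Nernst equation, log Q = n(E° − E)/0.0592 = 2(1.98 − 2.146)/0.0592 = -5.608, so Q = 2.47 × 10^-6.
With Q = [Ni²⁺]·[Ce³⁺]^2/[Ce⁴⁺]^2 and the known concentrations, [Ce⁴⁺]^2 in the denominator gives [Ce⁴⁺] = 0.26 M.

0.26 M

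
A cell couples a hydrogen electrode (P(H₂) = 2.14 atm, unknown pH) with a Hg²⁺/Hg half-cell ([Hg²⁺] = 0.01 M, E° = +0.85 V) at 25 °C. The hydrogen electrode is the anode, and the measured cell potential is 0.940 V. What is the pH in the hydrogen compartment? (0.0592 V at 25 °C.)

pH = 2.36

E°_cell = 0.85 V and n = 2.
log Q = n(E° − E)/0.0592 = 2×(0.85 − 0.940)/0.0592 = -3.041.
With Q = [H⁺]^2 / ([Hg²⁺]·P(H₂)), solving for [H⁺] gives log[H⁺] = -2.355, so pH = 2.36.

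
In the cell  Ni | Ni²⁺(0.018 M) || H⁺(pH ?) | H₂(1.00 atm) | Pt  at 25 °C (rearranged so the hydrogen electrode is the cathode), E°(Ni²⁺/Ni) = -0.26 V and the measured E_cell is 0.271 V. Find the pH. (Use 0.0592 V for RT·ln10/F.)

E°_cell = 0.26 V and n = 2.
log Q = n(E° − E)/0.0592 = 2×(0.26 − 0.271)/0.0592 = -0.372.
With Q = [Ni²⁺]·P(H₂) / [H⁺]^2, solving for [H⁺] gives log[H⁺] = -0.687, so pH = 0.69.

pH = 0.69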